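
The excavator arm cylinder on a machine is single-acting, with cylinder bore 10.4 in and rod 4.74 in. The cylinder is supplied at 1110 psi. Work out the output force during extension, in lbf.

F ≈ 94300 lbf

Cap-side area A_cap = π/4 × (10.4 in)² = 84.95 in^2
F = P × A_cap = 1110 psi × A_cap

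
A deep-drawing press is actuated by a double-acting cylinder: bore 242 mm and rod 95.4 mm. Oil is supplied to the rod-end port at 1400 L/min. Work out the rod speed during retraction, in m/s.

Rod-side annular area A_ann = π/4 × (242² − 95.4²) = 38850 mm^2
Flow into the rod-end port fills the annular volume.
v = Q / A

v ≈ 0.601 m/s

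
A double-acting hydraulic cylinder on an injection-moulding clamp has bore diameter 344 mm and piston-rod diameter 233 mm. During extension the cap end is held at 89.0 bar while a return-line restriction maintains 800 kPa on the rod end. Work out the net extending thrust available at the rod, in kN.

Cap-side area A_cap = π/4 × (344 mm)² = 92940 mm^2
Rod-side annular area A_ann = π/4 × (344² − 233²) = 50300 mm^2
Net thrust = P_cap·A_cap − P_rod·A_ann = 827.2 kN − 40.24 kN

F ≈ 787 kN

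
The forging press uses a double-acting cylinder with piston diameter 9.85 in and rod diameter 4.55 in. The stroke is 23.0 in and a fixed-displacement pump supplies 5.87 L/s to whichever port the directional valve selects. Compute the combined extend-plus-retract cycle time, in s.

t ≈ 8.74 s

Cap-side area A_cap = π/4 × (9.85 in)² = 76.20 in^2
Rod-side annular area A_ann = π/4 × (9.85² − 4.55²) = 59.94 in^2
t_ext = A_cap·L/Q = 4.893 s
t_ret = A_ann·L/Q = 3.849 s
t_cycle = t_ext + t_ret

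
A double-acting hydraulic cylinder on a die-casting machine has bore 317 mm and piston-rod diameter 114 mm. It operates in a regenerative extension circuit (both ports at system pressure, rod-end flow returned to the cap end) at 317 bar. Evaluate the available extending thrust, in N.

F ≈ 3.24e5 N

With equal pressure on both faces, forces on the annular region cancel; the net push is pressure × rod cross-section.
Rod cross-section A_rod = π/4 × (114 mm)² = 10210 mm^2
F = P × A_rod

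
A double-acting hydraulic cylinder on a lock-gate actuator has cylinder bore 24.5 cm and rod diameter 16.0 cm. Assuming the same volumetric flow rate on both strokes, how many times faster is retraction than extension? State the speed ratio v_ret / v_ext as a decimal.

Cap-side area A_cap = π/4 × (24.5 cm)² = 471.4 cm^2
Rod-side annular area A_ann = π/4 × (24.5² − 16.0²) = 270.4 cm^2
For equal Q, v ∝ 1/A, so v_ret/v_ext = A_cap/A_ann.

v_ret/v_ext ≈ 1.74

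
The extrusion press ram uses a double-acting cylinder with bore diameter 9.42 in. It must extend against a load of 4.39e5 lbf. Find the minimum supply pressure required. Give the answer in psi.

P ≈ 6300 psi

Cap-side area A_cap = π/4 × (9.42 in)² = 69.69 in^2
P = F / A = 4.39e5 lbf / A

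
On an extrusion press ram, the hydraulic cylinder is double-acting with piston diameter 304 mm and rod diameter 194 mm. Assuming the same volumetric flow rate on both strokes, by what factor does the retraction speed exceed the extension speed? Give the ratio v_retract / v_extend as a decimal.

Cap-side area A_cap = π/4 × (304 mm)² = 72580 mm^2
Rod-side annular area A_ann = π/4 × (304² − 194²) = 43020 mm^2
For equal Q, v ∝ 1/A, so v_ret/v_ext = A_cap/A_ann.

v_ret/v_ext ≈ 1.69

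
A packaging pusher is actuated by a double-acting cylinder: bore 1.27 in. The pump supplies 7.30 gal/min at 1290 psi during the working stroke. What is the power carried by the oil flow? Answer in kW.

Hydraulic power = P × Q

W ≈ 4.10 kW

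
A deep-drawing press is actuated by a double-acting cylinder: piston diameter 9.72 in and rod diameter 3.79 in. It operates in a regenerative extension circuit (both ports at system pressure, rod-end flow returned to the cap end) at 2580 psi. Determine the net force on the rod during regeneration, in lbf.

F ≈ 29100 lbf

With equal pressure on both faces, forces on the annular region cancel; the net push is pressure × rod cross-section.
Rod cross-section A_rod = π/4 × (3.79 in)² = 11.28 in^2
F = P × A_rod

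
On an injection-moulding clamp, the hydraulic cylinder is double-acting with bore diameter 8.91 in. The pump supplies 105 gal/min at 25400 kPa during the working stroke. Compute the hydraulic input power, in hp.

W ≈ 226 hp

Hydraulic power = P × Q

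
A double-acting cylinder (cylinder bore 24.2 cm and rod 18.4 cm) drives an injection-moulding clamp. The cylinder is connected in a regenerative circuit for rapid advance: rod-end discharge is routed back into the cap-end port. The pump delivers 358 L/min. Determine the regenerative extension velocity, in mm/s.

v ≈ 224 mm/s

In regeneration the rod-end outflow joins the pump flow into the cap end, so the net volume the pump must supply per unit advance equals the rod cross-section area.
Rod cross-section A_rod = π/4 × (18.4 cm)² = 265.9 cm^2
v = Q_pump / A_rod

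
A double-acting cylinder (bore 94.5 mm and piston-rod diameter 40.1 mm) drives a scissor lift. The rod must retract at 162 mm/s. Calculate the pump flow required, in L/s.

Q ≈ 0.932 L/s

Rod-side annular area A_ann = π/4 × (94.5² − 40.1²) = 5751 mm^2
Q = A × v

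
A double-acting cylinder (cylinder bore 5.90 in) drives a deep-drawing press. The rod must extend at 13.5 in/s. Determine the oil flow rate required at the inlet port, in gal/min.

Cap-side area A_cap = π/4 × (5.90 in)² = 27.34 in^2
Q = A × v

Q ≈ 95.9 gal/min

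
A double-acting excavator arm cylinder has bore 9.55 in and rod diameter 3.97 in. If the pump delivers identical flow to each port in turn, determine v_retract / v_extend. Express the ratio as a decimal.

v_ret/v_ext ≈ 1.21

Cap-side area A_cap = π/4 × (9.55 in)² = 71.63 in^2
Rod-side annular area A_ann = π/4 × (9.55² − 3.97²) = 59.25 in^2
For equal Q, v ∝ 1/A, so v_ret/v_ext = A_cap/A_ann.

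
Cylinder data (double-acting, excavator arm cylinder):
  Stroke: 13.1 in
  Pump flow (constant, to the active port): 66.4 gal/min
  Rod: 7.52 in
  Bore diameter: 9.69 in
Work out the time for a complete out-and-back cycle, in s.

t ≈ 5.28 s

Cap-side area A_cap = π/4 × (9.69 in)² = 73.75 in^2
Rod-side annular area A_ann = π/4 × (9.69² − 7.52²) = 29.33 in^2
t_ext = A_cap·L/Q = 3.779 s
t_ret = A_ann·L/Q = 1.503 s
t_cycle = t_ext + t_ret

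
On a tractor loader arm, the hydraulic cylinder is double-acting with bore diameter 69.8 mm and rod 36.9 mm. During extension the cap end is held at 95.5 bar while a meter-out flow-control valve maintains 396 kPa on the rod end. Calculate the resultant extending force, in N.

F ≈ 35500 N

Cap-side area A_cap = π/4 × (69.8 mm)² = 3826 mm^2
Rod-side annular area A_ann = π/4 × (69.8² − 36.9²) = 2757 mm^2
Net thrust = P_cap·A_cap − P_rod·A_ann = 36540 N − 1092 N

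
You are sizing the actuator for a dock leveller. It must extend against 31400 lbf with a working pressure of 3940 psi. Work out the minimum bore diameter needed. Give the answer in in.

Extension force acts on the full piston face: F = P × (π/4)D².
D = √(4F / (πP)) = √(4 × 31400 lbf / (π × 3940 psi))

D ≈ 3.19 in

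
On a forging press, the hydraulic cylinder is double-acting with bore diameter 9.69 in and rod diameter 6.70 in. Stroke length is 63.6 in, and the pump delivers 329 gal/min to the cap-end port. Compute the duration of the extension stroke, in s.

Cap-side area A_cap = π/4 × (9.69 in)² = 73.75 in^2
Swept volume V = A × L; t = V / Q = A·L / Q

t ≈ 3.70 s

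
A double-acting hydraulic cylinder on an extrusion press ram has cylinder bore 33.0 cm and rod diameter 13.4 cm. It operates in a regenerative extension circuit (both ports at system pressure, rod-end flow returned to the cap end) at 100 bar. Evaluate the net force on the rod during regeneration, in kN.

F ≈ 141 kN

With equal pressure on both faces, forces on the annular region cancel; the net push is pressure × rod cross-section.
Rod cross-section A_rod = π/4 × (13.4 cm)² = 141.0 cm^2
F = P × A_rod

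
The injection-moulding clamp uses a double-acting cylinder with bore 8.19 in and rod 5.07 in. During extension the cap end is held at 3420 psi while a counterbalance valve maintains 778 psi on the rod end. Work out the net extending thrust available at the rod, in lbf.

Cap-side area A_cap = π/4 × (8.19 in)² = 52.68 in^2
Rod-side annular area A_ann = π/4 × (8.19² − 5.07²) = 32.49 in^2
Net thrust = P_cap·A_cap − P_rod·A_ann = 1.802e5 lbf − 25280 lbf

F ≈ 1.55e5 lbf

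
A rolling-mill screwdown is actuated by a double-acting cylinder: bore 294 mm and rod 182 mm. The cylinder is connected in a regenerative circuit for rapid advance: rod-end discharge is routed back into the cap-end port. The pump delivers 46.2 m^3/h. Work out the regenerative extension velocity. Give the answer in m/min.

In regeneration the rod-end outflow joins the pump flow into the cap end, so the net volume the pump must supply per unit advance equals the rod cross-section area.
Rod cross-section A_rod = π/4 × (182 mm)² = 26020 mm^2
v = Q_pump / A_rod

v ≈ 29.6 m/min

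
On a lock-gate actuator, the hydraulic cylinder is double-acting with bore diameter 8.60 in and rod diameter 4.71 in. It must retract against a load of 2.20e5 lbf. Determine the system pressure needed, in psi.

Rod-side annular area A_ann = π/4 × (8.60² − 4.71²) = 40.66 in^2
Retraction: pressure acts on the annular area.
P = F / A = 2.20e5 lbf / A

P ≈ 5410 psi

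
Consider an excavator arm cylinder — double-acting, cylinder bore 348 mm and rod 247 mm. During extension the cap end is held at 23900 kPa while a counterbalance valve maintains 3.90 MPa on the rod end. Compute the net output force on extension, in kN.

F ≈ 2090 kN

Cap-side area A_cap = π/4 × (348 mm)² = 95110 mm^2
Rod-side annular area A_ann = π/4 × (348² − 247²) = 47200 mm^2
Net thrust = P_cap·A_cap − P_rod·A_ann = 2273 kN − 184.1 kN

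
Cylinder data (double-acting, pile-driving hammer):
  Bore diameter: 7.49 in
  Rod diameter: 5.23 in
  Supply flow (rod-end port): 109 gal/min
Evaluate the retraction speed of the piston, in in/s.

Rod-side annular area A_ann = π/4 × (7.49² − 5.23²) = 22.58 in^2
Flow into the rod-end port fills the annular volume.
v = Q / A

v ≈ 18.6 in/s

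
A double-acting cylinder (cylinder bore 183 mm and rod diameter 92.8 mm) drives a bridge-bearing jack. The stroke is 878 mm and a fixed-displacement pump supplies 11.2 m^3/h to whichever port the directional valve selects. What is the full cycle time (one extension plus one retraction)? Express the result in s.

Cap-side area A_cap = π/4 × (183 mm)² = 26300 mm^2
Rod-side annular area A_ann = π/4 × (183² − 92.8²) = 19540 mm^2
t_ext = A_cap·L/Q = 7.423 s
t_ret = A_ann·L/Q = 5.514 s
t_cycle = t_ext + t_ret

t ≈ 12.9 s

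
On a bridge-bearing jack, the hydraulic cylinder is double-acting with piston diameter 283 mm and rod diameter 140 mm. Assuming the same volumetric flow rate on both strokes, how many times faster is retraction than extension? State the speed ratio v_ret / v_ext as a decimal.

Cap-side area A_cap = π/4 × (283 mm)² = 62900 mm^2
Rod-side annular area A_ann = π/4 × (283² − 140²) = 47510 mm^2
For equal Q, v ∝ 1/A, so v_ret/v_ext = A_cap/A_ann.

v_ret/v_ext ≈ 1.32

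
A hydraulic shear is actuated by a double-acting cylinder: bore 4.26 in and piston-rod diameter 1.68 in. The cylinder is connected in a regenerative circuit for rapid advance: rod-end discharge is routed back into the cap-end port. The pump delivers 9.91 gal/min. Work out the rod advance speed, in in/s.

In regeneration the rod-end outflow joins the pump flow into the cap end, so the net volume the pump must supply per unit advance equals the rod cross-section area.
Rod cross-section A_rod = π/4 × (1.68 in)² = 2.217 in^2
v = Q_pump / A_rod

v ≈ 17.2 in/s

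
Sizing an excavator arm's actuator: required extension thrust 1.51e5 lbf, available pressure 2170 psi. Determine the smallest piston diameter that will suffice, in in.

D ≈ 9.41 in

Extension force acts on the full piston face: F = P × (π/4)D².
D = √(4F / (πP)) = √(4 × 1.51e5 lbf / (π × 2170 psi))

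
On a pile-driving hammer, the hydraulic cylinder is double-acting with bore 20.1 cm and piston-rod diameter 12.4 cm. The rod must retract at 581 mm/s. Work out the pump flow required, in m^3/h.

Rod-side annular area A_ann = π/4 × (20.1² − 12.4²) = 196.5 cm^2
Q = A × v

Q ≈ 41.1 m^3/h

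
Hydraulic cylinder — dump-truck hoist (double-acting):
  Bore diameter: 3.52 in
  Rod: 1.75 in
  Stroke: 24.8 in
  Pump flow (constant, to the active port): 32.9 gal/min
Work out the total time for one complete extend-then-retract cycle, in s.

Cap-side area A_cap = π/4 × (3.52 in)² = 9.731 in^2
Rod-side annular area A_ann = π/4 × (3.52² − 1.75²) = 7.326 in^2
t_ext = A_cap·L/Q = 1.905 s
t_ret = A_ann·L/Q = 1.434 s
t_cycle = t_ext + t_ret

t ≈ 3.34 s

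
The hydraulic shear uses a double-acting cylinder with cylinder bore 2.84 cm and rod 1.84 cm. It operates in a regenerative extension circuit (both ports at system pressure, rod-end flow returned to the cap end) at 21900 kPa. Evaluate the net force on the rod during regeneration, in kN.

With equal pressure on both faces, forces on the annular region cancel; the net push is pressure × rod cross-section.
Rod cross-section A_rod = π/4 × (1.84 cm)² = 2.659 cm^2
F = P × A_rod

F ≈ 5.82 kN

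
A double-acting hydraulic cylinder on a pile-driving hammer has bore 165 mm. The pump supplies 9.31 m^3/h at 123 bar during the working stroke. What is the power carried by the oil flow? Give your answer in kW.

W ≈ 31.8 kW

Hydraulic power = P × Q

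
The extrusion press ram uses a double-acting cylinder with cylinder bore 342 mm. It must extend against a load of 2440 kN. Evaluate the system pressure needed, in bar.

P ≈ 266 bar

Cap-side area A_cap = π/4 × (342 mm)² = 91860 mm^2
P = F / A = 2440 kN / A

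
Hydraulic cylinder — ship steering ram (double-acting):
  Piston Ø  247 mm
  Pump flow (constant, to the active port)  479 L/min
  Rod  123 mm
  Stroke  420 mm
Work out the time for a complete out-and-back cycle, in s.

t ≈ 4.42 s

Cap-side area A_cap = π/4 × (247 mm)² = 47920 mm^2
Rod-side annular area A_ann = π/4 × (247² − 123²) = 36030 mm^2
t_ext = A_cap·L/Q = 2.521 s
t_ret = A_ann·L/Q = 1.896 s
t_cycle = t_ext + t_ret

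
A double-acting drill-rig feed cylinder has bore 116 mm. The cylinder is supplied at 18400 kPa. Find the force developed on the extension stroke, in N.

Cap-side area A_cap = π/4 × (116 mm)² = 10570 mm^2
F = P × A_cap = 18400 kPa × A_cap

F ≈ 1.94e5 N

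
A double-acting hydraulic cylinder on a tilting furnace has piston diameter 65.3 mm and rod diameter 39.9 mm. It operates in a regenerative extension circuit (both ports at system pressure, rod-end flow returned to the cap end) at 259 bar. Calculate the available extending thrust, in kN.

With equal pressure on both faces, forces on the annular region cancel; the net push is pressure × rod cross-section.
Rod cross-section A_rod = π/4 × (39.9 mm)² = 1250 mm^2
F = P × A_rod

F ≈ 32.4 kN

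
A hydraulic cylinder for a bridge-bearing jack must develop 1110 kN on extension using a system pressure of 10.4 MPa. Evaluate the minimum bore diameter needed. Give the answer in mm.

D ≈ 369 mm

Extension force acts on the full piston face: F = P × (π/4)D².
D = √(4F / (πP)) = √(4 × 1110 kN / (π × 10.4 MPa))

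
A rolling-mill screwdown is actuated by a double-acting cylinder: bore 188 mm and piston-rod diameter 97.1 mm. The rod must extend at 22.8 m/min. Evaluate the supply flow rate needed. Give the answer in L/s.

Q ≈ 10.5 L/s

Cap-side area A_cap = π/4 × (188 mm)² = 27760 mm^2
Q = A × v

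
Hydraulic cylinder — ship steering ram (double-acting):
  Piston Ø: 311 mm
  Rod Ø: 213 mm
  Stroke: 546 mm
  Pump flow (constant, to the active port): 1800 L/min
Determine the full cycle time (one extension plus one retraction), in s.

Cap-side area A_cap = π/4 × (311 mm)² = 75960 mm^2
Rod-side annular area A_ann = π/4 × (311² − 213²) = 40330 mm^2
t_ext = A_cap·L/Q = 1.383 s
t_ret = A_ann·L/Q = 0.7340 s
t_cycle = t_ext + t_ret

t ≈ 2.12 s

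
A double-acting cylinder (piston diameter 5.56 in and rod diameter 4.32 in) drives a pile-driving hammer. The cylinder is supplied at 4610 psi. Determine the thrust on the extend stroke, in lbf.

Cap-side area A_cap = π/4 × (5.56 in)² = 24.28 in^2
F = P × A_cap = 4610 psi × A_cap

F ≈ 1.12e5 lbf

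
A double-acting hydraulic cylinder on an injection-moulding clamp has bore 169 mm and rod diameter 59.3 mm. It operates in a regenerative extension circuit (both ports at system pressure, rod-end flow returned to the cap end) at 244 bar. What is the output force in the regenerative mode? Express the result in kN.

With equal pressure on both faces, forces on the annular region cancel; the net push is pressure × rod cross-section.
Rod cross-section A_rod = π/4 × (59.3 mm)² = 2762 mm^2
F = P × A_rod

F ≈ 67.4 kN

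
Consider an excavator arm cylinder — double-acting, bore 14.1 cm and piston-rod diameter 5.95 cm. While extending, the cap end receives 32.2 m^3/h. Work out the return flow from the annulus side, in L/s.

Q_out ≈ 7.35 L/s

Cap-side area A_cap = π/4 × (14.1 cm)² = 156.1 cm^2
Rod-side annular area A_ann = π/4 × (14.1² − 5.95²) = 128.3 cm^2
Piston speed v = Q_in/A_cap; rod-end outflow Q_out = v × A_ann = Q_in × A_ann/A_cap.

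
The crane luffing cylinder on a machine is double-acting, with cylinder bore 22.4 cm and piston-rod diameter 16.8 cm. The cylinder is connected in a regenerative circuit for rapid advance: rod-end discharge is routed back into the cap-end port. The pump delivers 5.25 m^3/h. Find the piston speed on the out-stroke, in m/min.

In regeneration the rod-end outflow joins the pump flow into the cap end, so the net volume the pump must supply per unit advance equals the rod cross-section area.
Rod cross-section A_rod = π/4 × (16.8 cm)² = 221.7 cm^2
v = Q_pump / A_rod

v ≈ 3.95 m/min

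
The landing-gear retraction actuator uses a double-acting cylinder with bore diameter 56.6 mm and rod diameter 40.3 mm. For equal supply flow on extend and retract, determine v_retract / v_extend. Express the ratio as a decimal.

v_ret/v_ext ≈ 2.03

Cap-side area A_cap = π/4 × (56.6 mm)² = 2516 mm^2
Rod-side annular area A_ann = π/4 × (56.6² − 40.3²) = 1241 mm^2
For equal Q, v ∝ 1/A, so v_ret/v_ext = A_cap/A_ann.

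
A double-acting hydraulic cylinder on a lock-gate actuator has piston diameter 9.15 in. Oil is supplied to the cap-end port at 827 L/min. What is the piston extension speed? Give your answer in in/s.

Cap-side area A_cap = π/4 × (9.15 in)² = 65.76 in^2
v = Q / A

v ≈ 12.8 in/s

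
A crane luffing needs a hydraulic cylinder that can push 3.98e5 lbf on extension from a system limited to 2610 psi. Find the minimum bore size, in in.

D ≈ 13.9 in

Extension force acts on the full piston face: F = P × (π/4)D².
D = √(4F / (πP)) = √(4 × 3.98e5 lbf / (π × 2610 psi))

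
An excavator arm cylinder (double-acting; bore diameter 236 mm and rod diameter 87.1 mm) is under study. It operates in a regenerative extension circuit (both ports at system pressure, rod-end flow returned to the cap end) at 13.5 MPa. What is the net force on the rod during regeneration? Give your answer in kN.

With equal pressure on both faces, forces on the annular region cancel; the net push is pressure × rod cross-section.
Rod cross-section A_rod = π/4 × (87.1 mm)² = 5958 mm^2
F = P × A_rod

F ≈ 80.4 kN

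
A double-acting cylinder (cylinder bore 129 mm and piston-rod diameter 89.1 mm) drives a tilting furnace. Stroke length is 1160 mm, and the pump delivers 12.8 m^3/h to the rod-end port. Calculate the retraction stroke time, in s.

t ≈ 2.23 s

Rod-side annular area A_ann = π/4 × (129² − 89.1²) = 6835 mm^2
Swept volume V = A × L; t = V / Q = A·L / Q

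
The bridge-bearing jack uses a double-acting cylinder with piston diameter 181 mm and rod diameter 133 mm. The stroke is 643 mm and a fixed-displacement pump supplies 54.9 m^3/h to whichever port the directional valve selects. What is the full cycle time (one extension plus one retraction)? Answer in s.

Cap-side area A_cap = π/4 × (181 mm)² = 25730 mm^2
Rod-side annular area A_ann = π/4 × (181² − 133²) = 11840 mm^2
t_ext = A_cap·L/Q = 1.085 s
t_ret = A_ann·L/Q = 0.4991 s
t_cycle = t_ext + t_ret

t ≈ 1.58 s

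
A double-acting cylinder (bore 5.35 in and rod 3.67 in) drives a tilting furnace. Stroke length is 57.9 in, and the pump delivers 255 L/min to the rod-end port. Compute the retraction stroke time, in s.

Rod-side annular area A_ann = π/4 × (5.35² − 3.67²) = 11.90 in^2
Swept volume V = A × L; t = V / Q = A·L / Q

t ≈ 2.66 s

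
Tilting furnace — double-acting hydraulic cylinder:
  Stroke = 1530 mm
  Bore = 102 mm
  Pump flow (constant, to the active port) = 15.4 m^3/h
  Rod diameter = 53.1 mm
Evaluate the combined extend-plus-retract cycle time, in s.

Cap-side area A_cap = π/4 × (102 mm)² = 8171 mm^2
Rod-side annular area A_ann = π/4 × (102² − 53.1²) = 5957 mm^2
t_ext = A_cap·L/Q = 2.923 s
t_ret = A_ann·L/Q = 2.131 s
t_cycle = t_ext + t_ret

t ≈ 5.05 s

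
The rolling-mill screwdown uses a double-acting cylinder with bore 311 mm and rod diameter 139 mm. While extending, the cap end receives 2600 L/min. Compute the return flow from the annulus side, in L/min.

Q_out ≈ 2080 L/min

Cap-side area A_cap = π/4 × (311 mm)² = 75960 mm^2
Rod-side annular area A_ann = π/4 × (311² − 139²) = 60790 mm^2
Piston speed v = Q_in/A_cap; rod-end outflow Q_out = v × A_ann = Q_in × A_ann/A_cap.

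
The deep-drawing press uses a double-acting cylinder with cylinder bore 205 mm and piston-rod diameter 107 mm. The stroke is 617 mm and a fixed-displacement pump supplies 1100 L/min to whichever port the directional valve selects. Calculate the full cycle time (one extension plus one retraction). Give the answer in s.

t ≈ 1.92 s

Cap-side area A_cap = π/4 × (205 mm)² = 33010 mm^2
Rod-side annular area A_ann = π/4 × (205² − 107²) = 24010 mm^2
t_ext = A_cap·L/Q = 1.111 s
t_ret = A_ann·L/Q = 0.8082 s
t_cycle = t_ext + t_ret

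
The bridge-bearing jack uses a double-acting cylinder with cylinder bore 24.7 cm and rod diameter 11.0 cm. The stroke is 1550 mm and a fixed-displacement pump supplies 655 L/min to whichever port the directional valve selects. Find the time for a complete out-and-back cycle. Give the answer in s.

t ≈ 12.3 s

Cap-side area A_cap = π/4 × (24.7 cm)² = 479.2 cm^2
Rod-side annular area A_ann = π/4 × (24.7² − 11.0²) = 384.1 cm^2
t_ext = A_cap·L/Q = 6.803 s
t_ret = A_ann·L/Q = 5.454 s
t_cycle = t_ext + t_ret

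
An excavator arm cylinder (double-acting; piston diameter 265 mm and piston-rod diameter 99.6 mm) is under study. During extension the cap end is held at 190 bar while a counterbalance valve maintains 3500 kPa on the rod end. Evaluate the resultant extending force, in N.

Cap-side area A_cap = π/4 × (265 mm)² = 55150 mm^2
Rod-side annular area A_ann = π/4 × (265² − 99.6²) = 47360 mm^2
Net thrust = P_cap·A_cap − P_rod·A_ann = 1.048e6 N − 1.658e5 N

F ≈ 8.82e5 N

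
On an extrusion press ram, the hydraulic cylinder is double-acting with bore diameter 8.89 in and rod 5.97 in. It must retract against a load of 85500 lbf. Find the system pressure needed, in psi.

P ≈ 2510 psi

Rod-side annular area A_ann = π/4 × (8.89² − 5.97²) = 34.08 in^2
Retraction: pressure acts on the annular area.
P = F / A = 85500 lbf / A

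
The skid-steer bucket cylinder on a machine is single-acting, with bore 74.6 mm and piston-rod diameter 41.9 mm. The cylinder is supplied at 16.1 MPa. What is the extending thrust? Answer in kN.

F ≈ 70.4 kN

Cap-side area A_cap = π/4 × (74.6 mm)² = 4371 mm^2
F = P × A_cap = 16.1 MPa × A_cap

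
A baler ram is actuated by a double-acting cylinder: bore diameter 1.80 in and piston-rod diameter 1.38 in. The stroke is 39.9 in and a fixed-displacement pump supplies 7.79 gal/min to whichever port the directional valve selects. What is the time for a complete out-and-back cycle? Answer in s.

Cap-side area A_cap = π/4 × (1.80 in)² = 2.545 in^2
Rod-side annular area A_ann = π/4 × (1.80² − 1.38²) = 1.049 in^2
t_ext = A_cap·L/Q = 3.385 s
t_ret = A_ann·L/Q = 1.396 s
t_cycle = t_ext + t_ret

t ≈ 4.78 s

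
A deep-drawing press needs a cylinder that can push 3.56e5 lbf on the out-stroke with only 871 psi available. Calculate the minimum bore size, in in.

D ≈ 22.8 in

Extension force acts on the full piston face: F = P × (π/4)D².
D = √(4F / (πP)) = √(4 × 3.56e5 lbf / (π × 871 psi))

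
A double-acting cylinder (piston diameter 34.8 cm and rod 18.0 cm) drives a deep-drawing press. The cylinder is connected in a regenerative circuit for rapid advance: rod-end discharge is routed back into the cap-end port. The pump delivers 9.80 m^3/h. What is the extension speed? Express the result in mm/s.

v ≈ 107 mm/s

In regeneration the rod-end outflow joins the pump flow into the cap end, so the net volume the pump must supply per unit advance equals the rod cross-section area.
Rod cross-section A_rod = π/4 × (18.0 cm)² = 254.5 cm^2
v = Q_pump / A_rod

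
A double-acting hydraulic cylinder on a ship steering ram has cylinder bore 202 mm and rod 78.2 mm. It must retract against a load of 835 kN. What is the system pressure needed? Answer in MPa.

Rod-side annular area A_ann = π/4 × (202² − 78.2²) = 27240 mm^2
Retraction: pressure acts on the annular area.
P = F / A = 835 kN / A

P ≈ 30.6 MPa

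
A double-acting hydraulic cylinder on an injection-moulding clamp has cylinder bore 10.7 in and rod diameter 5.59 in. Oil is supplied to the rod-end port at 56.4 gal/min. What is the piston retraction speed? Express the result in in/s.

v ≈ 3.32 in/s

Rod-side annular area A_ann = π/4 × (10.7² − 5.59²) = 65.38 in^2
Flow into the rod-end port fills the annular volume.
v = Q / A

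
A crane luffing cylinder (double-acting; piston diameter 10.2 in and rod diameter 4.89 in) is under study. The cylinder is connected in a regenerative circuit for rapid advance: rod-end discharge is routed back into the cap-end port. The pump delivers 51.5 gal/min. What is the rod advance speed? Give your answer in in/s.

v ≈ 10.6 in/s

In regeneration the rod-end outflow joins the pump flow into the cap end, so the net volume the pump must supply per unit advance equals the rod cross-section area.
Rod cross-section A_rod = π/4 × (4.89 in)² = 18.78 in^2
v = Q_pump / A_rod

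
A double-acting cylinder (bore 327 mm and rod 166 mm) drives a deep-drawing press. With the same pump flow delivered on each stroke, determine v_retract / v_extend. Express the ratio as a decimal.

Cap-side area A_cap = π/4 × (327 mm)² = 83980 mm^2
Rod-side annular area A_ann = π/4 × (327² − 166²) = 62340 mm^2
For equal Q, v ∝ 1/A, so v_ret/v_ext = A_cap/A_ann.

v_ret/v_ext ≈ 1.35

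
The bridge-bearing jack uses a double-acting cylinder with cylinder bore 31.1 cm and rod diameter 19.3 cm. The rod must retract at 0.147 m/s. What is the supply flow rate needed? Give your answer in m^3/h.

Rod-side annular area A_ann = π/4 × (31.1² − 19.3²) = 467.1 cm^2
Q = A × v

Q ≈ 24.7 m^3/h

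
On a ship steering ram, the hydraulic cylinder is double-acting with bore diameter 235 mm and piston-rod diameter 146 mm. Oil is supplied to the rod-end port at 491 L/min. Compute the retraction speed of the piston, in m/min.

v ≈ 18.4 m/min

Rod-side annular area A_ann = π/4 × (235² − 146²) = 26630 mm^2
Flow into the rod-end port fills the annular volume.
v = Q / A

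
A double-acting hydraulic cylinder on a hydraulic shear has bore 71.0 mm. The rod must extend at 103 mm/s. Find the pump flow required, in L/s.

Q ≈ 0.408 L/s

Cap-side area A_cap = π/4 × (71.0 mm)² = 3959 mm^2
Q = A × v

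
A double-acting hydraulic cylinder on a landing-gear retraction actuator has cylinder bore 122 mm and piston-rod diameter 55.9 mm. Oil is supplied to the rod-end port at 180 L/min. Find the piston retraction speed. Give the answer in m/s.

Rod-side annular area A_ann = π/4 × (122² − 55.9²) = 9236 mm^2
Flow into the rod-end port fills the annular volume.
v = Q / A

v ≈ 0.325 m/s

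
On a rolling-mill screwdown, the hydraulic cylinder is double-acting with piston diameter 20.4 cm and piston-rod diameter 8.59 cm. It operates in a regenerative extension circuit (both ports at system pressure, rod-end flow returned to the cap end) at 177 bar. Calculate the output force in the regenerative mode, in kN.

With equal pressure on both faces, forces on the annular region cancel; the net push is pressure × rod cross-section.
Rod cross-section A_rod = π/4 × (8.59 cm)² = 57.95 cm^2
F = P × A_rod

F ≈ 103 kN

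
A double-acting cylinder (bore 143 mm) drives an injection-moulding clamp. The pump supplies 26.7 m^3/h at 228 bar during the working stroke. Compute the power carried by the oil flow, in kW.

Hydraulic power = P × Q

W ≈ 169 kW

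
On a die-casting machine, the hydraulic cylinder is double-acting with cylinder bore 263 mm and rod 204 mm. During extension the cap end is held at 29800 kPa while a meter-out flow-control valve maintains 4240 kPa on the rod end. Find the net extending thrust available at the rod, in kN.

Cap-side area A_cap = π/4 × (263 mm)² = 54330 mm^2
Rod-side annular area A_ann = π/4 × (263² − 204²) = 21640 mm^2
Net thrust = P_cap·A_cap − P_rod·A_ann = 1619 kN − 91.75 kN

F ≈ 1530 kN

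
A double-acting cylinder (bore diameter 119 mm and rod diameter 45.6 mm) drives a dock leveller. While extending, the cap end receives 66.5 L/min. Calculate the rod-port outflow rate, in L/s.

Cap-side area A_cap = π/4 × (119 mm)² = 11120 mm^2
Rod-side annular area A_ann = π/4 × (119² − 45.6²) = 9489 mm^2
Piston speed v = Q_in/A_cap; rod-end outflow Q_out = v × A_ann = Q_in × A_ann/A_cap.

Q_out ≈ 0.946 L/s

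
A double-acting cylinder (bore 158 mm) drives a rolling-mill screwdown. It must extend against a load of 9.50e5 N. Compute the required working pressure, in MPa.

Cap-side area A_cap = π/4 × (158 mm)² = 19610 mm^2
P = F / A = 9.50e5 N / A

P ≈ 48.5 MPa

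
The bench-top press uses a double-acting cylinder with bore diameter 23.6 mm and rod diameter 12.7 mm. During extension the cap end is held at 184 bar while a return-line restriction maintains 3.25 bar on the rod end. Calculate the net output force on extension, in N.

Cap-side area A_cap = π/4 × (23.6 mm)² = 437.4 mm^2
Rod-side annular area A_ann = π/4 × (23.6² − 12.7²) = 310.8 mm^2
Net thrust = P_cap·A_cap − P_rod·A_ann = 8049 N − 101.0 N

F ≈ 7950 N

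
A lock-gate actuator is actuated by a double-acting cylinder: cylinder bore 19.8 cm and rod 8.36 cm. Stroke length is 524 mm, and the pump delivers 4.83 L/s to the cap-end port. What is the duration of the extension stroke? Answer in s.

Cap-side area A_cap = π/4 × (19.8 cm)² = 307.9 cm^2
Swept volume V = A × L; t = V / Q = A·L / Q

t ≈ 3.34 s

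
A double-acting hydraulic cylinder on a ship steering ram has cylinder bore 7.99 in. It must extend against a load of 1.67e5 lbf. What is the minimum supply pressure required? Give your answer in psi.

P ≈ 3330 psi

Cap-side area A_cap = π/4 × (7.99 in)² = 50.14 in^2
P = F / A = 1.67e5 lbf / A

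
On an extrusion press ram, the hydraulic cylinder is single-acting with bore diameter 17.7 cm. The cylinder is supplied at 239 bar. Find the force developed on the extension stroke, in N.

Cap-side area A_cap = π/4 × (17.7 cm)² = 246.1 cm^2
F = P × A_cap = 239 bar × A_cap

F ≈ 5.88e5 N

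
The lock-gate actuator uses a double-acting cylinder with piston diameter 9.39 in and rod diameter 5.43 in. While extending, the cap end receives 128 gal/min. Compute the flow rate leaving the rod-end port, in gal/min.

Q_out ≈ 85.2 gal/min

Cap-side area A_cap = π/4 × (9.39 in)² = 69.25 in^2
Rod-side annular area A_ann = π/4 × (9.39² − 5.43²) = 46.09 in^2
Piston speed v = Q_in/A_cap; rod-end outflow Q_out = v × A_ann = Q_in × A_ann/A_cap.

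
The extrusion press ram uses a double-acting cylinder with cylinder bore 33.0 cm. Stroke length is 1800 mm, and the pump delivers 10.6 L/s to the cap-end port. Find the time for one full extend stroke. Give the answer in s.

Cap-side area A_cap = π/4 × (33.0 cm)² = 855.3 cm^2
Swept volume V = A × L; t = V / Q = A·L / Q

t ≈ 14.5 s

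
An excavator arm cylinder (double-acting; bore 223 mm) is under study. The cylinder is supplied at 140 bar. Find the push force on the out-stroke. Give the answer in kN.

Cap-side area A_cap = π/4 × (223 mm)² = 39060 mm^2
F = P × A_cap = 140 bar × A_cap

F ≈ 547 kN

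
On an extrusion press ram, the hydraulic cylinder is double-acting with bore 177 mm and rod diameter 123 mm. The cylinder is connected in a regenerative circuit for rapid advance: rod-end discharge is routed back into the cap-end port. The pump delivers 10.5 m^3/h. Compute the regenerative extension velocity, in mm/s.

v ≈ 245 mm/s

In regeneration the rod-end outflow joins the pump flow into the cap end, so the net volume the pump must supply per unit advance equals the rod cross-section area.
Rod cross-section A_rod = π/4 × (123 mm)² = 11880 mm^2
v = Q_pump / A_rod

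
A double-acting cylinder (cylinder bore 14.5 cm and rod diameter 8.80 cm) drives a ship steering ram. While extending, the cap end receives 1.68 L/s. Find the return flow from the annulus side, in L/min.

Q_out ≈ 63.7 L/min

Cap-side area A_cap = π/4 × (14.5 cm)² = 165.1 cm^2
Rod-side annular area A_ann = π/4 × (14.5² − 8.80²) = 104.3 cm^2
Piston speed v = Q_in/A_cap; rod-end outflow Q_out = v × A_ann = Q_in × A_ann/A_cap.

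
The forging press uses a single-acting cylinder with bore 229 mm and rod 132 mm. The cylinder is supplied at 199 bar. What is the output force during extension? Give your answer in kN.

Cap-side area A_cap = π/4 × (229 mm)² = 41190 mm^2
F = P × A_cap = 199 bar × A_cap

F ≈ 820 kN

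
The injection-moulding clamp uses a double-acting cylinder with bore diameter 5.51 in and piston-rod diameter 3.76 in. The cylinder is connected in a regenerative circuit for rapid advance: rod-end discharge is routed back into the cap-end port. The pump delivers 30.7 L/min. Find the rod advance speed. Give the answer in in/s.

v ≈ 2.81 in/s

In regeneration the rod-end outflow joins the pump flow into the cap end, so the net volume the pump must supply per unit advance equals the rod cross-section area.
Rod cross-section A_rod = π/4 × (3.76 in)² = 11.10 in^2
v = Q_pump / A_rod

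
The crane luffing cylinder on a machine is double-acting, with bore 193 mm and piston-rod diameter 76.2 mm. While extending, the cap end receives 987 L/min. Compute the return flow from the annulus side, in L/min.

Q_out ≈ 833 L/min

Cap-side area A_cap = π/4 × (193 mm)² = 29260 mm^2
Rod-side annular area A_ann = π/4 × (193² − 76.2²) = 24690 mm^2
Piston speed v = Q_in/A_cap; rod-end outflow Q_out = v × A_ann = Q_in × A_ann/A_cap.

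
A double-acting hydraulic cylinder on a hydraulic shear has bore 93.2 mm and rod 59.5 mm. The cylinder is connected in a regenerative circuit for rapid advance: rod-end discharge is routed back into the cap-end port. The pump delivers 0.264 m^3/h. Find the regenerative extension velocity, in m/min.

v ≈ 1.58 m/min

In regeneration the rod-end outflow joins the pump flow into the cap end, so the net volume the pump must supply per unit advance equals the rod cross-section area.
Rod cross-section A_rod = π/4 × (59.5 mm)² = 2781 mm^2
v = Q_pump / A_rod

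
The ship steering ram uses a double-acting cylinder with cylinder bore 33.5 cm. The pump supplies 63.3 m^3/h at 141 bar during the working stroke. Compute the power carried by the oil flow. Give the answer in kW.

Hydraulic power = P × Q

W ≈ 248 kW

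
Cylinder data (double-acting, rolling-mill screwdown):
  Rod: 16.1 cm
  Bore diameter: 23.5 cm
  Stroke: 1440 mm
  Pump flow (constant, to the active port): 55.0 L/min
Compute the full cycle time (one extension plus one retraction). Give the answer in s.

Cap-side area A_cap = π/4 × (23.5 cm)² = 433.7 cm^2
Rod-side annular area A_ann = π/4 × (23.5² − 16.1²) = 230.2 cm^2
t_ext = A_cap·L/Q = 68.14 s
t_ret = A_ann·L/Q = 36.15 s
t_cycle = t_ext + t_ret

t ≈ 104 s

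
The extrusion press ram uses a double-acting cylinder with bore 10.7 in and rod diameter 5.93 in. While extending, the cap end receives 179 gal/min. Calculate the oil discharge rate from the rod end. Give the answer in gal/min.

Cap-side area A_cap = π/4 × (10.7 in)² = 89.92 in^2
Rod-side annular area A_ann = π/4 × (10.7² − 5.93²) = 62.30 in^2
Piston speed v = Q_in/A_cap; rod-end outflow Q_out = v × A_ann = Q_in × A_ann/A_cap.

Q_out ≈ 124 gal/min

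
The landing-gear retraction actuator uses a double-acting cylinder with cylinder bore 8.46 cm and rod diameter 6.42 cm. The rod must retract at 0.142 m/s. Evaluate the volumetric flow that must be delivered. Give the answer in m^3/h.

Rod-side annular area A_ann = π/4 × (8.46² − 6.42²) = 23.84 cm^2
Q = A × v

Q ≈ 1.22 m^3/h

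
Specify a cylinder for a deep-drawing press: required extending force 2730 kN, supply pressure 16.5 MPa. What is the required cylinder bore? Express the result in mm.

D ≈ 459 mm

Extension force acts on the full piston face: F = P × (π/4)D².
D = √(4F / (πP)) = √(4 × 2730 kN / (π × 16.5 MPa))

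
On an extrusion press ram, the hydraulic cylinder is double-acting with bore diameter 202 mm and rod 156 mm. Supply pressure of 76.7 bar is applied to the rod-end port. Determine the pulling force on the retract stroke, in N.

F ≈ 99200 N

Rod-side annular area A_ann = π/4 × (202² − 156²) = 12930 mm^2
On retraction the pressure acts on the annular area (bore minus rod).
F = P × A_ann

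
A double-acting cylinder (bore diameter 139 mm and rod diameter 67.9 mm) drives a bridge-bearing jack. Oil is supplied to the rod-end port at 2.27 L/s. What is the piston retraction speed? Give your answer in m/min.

v ≈ 11.8 m/min

Rod-side annular area A_ann = π/4 × (139² − 67.9²) = 11550 mm^2
Flow into the rod-end port fills the annular volume.
v = Q / A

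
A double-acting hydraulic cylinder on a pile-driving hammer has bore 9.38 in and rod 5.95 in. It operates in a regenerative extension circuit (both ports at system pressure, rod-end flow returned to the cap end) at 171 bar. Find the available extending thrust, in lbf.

F ≈ 69000 lbf

With equal pressure on both faces, forces on the annular region cancel; the net push is pressure × rod cross-section.
Rod cross-section A_rod = π/4 × (5.95 in)² = 27.81 in^2
F = P × A_rod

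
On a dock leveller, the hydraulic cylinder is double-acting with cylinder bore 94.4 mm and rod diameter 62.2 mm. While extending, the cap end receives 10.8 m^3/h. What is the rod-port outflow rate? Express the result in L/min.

Q_out ≈ 102 L/min

Cap-side area A_cap = π/4 × (94.4 mm)² = 6999 mm^2
Rod-side annular area A_ann = π/4 × (94.4² − 62.2²) = 3960 mm^2
Piston speed v = Q_in/A_cap; rod-end outflow Q_out = v × A_ann = Q_in × A_ann/A_cap.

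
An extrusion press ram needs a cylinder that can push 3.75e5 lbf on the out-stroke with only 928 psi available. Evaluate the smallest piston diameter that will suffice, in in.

Extension force acts on the full piston face: F = P × (π/4)D².
D = √(4F / (πP)) = √(4 × 3.75e5 lbf / (π × 928 psi))

D ≈ 22.7 in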